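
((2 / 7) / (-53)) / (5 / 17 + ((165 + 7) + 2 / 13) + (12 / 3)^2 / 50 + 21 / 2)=-22100 / 751316181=-0.00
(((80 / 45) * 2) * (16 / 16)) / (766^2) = 8 / 1320201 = 0.00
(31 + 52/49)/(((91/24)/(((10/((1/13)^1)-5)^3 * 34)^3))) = 11041149616241455078125000000/4459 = 2476149274779424776435299.00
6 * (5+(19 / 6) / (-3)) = 71 / 3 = 23.67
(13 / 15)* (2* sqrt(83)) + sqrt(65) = sqrt(65) + 26* sqrt(83) / 15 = 23.85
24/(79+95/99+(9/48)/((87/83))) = 1102464/3681241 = 0.30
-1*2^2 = -4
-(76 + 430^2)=-184976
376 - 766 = -390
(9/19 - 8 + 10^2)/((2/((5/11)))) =8785/418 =21.02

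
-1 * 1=-1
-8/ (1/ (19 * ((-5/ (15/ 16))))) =2432/ 3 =810.67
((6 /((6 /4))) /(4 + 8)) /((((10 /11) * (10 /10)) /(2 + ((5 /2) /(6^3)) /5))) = 1903 /2592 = 0.73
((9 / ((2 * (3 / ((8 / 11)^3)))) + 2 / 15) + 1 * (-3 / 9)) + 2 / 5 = 5171 / 6655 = 0.78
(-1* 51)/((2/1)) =-51/2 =-25.50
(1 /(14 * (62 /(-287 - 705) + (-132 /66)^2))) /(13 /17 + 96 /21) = 136 /40005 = 0.00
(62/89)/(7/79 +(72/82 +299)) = 100409/43235844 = 0.00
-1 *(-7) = 7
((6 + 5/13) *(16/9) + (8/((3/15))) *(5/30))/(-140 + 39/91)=-14756/114309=-0.13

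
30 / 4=15 / 2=7.50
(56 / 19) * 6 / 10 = 168 / 95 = 1.77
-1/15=-0.07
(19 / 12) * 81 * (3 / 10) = 1539 / 40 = 38.48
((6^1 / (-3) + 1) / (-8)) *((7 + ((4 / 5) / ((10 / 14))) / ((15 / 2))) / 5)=2681 / 15000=0.18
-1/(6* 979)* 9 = -3/1958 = -0.00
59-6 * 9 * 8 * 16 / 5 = -6617 / 5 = -1323.40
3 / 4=0.75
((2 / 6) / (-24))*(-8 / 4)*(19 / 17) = 19 / 612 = 0.03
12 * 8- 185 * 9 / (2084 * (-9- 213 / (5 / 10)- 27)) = 30810411 / 320936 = 96.00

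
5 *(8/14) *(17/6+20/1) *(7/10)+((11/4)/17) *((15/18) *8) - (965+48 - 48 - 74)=-43057/51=-844.25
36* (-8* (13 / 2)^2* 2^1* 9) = -219024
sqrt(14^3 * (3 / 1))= 14 * sqrt(42)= 90.73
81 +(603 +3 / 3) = 685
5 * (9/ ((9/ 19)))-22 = 73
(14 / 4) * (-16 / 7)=-8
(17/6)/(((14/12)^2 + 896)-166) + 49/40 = 1294201/1053160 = 1.23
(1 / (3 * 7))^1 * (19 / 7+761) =1782 / 49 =36.37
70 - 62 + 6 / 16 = 67 / 8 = 8.38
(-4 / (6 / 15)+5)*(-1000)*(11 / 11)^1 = 5000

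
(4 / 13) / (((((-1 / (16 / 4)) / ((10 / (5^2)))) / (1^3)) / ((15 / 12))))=-8 / 13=-0.62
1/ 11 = 0.09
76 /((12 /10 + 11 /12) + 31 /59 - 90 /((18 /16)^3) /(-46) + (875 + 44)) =167073840 /2029103473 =0.08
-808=-808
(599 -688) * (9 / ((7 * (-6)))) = 267 / 14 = 19.07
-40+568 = 528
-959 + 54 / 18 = -956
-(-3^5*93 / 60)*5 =7533 / 4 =1883.25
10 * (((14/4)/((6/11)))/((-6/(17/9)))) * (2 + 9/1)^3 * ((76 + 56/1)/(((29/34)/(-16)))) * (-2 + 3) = 52128987680/783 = 66575974.05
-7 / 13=-0.54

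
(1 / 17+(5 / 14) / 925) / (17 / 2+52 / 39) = 7821 / 1298885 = 0.01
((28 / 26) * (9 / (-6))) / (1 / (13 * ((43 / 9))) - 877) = 903 / 490234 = 0.00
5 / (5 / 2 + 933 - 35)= 10 / 1801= 0.01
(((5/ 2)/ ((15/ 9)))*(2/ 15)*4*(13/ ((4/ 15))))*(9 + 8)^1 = 663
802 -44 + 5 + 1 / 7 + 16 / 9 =48190 / 63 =764.92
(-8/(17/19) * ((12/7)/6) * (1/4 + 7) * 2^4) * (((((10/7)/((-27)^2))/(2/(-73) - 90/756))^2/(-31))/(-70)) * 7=-7516874240/43915100849361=-0.00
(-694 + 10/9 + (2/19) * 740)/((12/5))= -131455/513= -256.25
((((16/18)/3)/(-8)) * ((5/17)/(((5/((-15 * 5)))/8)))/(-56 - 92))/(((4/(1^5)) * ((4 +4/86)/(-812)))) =7525/16983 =0.44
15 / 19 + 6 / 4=87 / 38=2.29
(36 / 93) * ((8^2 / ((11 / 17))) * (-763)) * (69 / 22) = -343679616 / 3751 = -91623.46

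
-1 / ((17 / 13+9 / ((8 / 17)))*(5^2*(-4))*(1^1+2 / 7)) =182 / 478125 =0.00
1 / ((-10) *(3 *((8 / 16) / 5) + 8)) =-1 / 83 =-0.01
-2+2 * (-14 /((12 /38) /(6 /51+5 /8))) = -13841 /204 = -67.85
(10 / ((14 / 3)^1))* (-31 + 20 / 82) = -18915 / 287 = -65.91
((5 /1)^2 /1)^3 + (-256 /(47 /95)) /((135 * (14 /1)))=15624.73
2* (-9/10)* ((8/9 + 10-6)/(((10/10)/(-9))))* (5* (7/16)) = 693/4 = 173.25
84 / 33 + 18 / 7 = 394 / 77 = 5.12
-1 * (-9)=9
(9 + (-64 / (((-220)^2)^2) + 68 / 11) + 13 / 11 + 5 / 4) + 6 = 216079531 / 9150625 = 23.61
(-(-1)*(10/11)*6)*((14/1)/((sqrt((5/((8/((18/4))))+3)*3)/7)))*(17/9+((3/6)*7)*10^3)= 247093280*sqrt(31)/3069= 448275.39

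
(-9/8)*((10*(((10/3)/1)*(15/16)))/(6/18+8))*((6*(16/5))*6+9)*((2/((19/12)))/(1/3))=-150903/76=-1985.57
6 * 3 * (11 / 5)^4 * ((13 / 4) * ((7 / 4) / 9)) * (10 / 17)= 1332331 / 8500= 156.74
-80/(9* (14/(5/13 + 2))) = -1.51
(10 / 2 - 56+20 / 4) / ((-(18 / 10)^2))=1150 / 81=14.20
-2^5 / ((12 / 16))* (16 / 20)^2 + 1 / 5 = -2033 / 75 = -27.11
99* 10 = 990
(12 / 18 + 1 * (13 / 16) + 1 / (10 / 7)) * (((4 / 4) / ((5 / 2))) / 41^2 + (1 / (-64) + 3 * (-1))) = -6.57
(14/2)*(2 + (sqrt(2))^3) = 14 + 14*sqrt(2) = 33.80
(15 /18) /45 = 1 /54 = 0.02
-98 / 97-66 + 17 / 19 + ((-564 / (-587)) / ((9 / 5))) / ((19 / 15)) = -71070637 / 1081841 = -65.69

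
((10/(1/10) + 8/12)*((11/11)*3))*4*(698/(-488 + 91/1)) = -843184/397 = -2123.89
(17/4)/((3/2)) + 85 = 527/6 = 87.83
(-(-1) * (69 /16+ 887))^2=203376121 /256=794437.97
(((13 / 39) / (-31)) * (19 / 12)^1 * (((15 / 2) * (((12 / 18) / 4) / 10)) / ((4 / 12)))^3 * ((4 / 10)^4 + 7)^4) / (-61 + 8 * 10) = -1115257116408483 / 9687500000000000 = -0.12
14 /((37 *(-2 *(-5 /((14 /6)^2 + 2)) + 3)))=938 /10767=0.09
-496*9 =-4464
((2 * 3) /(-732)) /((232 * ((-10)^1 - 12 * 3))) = 1 /1301984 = 0.00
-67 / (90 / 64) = -2144 / 45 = -47.64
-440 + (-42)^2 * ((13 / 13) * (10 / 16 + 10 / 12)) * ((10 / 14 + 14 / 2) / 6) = 5735 / 2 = 2867.50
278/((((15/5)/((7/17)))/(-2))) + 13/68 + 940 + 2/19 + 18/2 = 3383681/3876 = 872.98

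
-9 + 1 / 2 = -17 / 2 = -8.50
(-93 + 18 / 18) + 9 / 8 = -727 / 8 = -90.88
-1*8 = -8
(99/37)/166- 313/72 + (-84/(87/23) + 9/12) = -25.79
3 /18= 1 /6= 0.17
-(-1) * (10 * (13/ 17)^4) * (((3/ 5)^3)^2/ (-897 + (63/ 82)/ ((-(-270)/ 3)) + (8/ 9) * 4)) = -0.00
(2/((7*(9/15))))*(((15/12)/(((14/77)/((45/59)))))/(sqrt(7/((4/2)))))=4125*sqrt(14)/11564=1.33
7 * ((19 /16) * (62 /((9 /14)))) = 28861 /36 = 801.69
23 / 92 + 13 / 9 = 61 / 36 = 1.69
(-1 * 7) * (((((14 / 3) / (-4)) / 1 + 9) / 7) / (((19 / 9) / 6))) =-423 / 19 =-22.26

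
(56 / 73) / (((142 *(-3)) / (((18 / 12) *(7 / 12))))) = -49 / 31098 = -0.00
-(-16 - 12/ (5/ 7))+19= 259/ 5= 51.80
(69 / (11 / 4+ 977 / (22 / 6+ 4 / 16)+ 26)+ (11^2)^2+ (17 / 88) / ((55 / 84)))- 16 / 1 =925565938827 / 63284210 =14625.54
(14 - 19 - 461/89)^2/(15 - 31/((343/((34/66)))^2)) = 6.91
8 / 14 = 4 / 7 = 0.57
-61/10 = -6.10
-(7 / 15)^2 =-0.22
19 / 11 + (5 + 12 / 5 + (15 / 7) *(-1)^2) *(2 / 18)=9659 / 3465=2.79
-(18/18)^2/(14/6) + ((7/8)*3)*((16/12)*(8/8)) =43/14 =3.07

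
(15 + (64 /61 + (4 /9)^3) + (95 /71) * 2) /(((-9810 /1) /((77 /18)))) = -914734667 /111503171484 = -0.01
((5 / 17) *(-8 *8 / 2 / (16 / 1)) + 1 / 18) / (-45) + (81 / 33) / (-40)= -30007 / 605880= -0.05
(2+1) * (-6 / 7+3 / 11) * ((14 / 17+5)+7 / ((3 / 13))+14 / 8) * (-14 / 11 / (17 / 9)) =284715 / 6358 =44.78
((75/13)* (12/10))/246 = 15/533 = 0.03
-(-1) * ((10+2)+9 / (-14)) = 159 / 14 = 11.36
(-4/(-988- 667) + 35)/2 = 57929/3310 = 17.50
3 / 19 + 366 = 6957 / 19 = 366.16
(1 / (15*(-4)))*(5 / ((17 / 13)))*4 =-13 / 51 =-0.25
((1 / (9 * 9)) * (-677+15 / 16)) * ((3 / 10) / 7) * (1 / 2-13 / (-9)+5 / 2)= -10817 / 6804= -1.59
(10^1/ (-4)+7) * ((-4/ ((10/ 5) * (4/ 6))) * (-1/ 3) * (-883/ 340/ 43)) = -7947/ 29240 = -0.27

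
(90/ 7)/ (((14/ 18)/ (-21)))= -2430/ 7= -347.14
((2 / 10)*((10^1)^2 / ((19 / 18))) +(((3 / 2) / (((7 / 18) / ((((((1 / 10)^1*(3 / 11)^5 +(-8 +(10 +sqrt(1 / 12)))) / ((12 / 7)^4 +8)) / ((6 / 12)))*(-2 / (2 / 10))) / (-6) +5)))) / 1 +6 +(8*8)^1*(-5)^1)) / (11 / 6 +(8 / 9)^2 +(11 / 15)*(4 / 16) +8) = -25.35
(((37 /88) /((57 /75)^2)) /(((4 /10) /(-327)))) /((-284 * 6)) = 12603125 /36088448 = 0.35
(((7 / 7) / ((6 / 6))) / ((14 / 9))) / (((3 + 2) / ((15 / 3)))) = 9 / 14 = 0.64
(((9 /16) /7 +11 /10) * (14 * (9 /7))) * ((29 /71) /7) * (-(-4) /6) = 57507 /69580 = 0.83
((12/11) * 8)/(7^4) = 0.00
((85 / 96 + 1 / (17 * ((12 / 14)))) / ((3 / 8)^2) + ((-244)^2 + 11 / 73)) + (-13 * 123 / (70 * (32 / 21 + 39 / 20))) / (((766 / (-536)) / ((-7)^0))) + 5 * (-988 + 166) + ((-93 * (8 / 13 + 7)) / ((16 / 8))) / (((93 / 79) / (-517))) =11410653207976657 / 54090432006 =210955.11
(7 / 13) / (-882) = -1 / 1638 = -0.00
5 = 5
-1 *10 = -10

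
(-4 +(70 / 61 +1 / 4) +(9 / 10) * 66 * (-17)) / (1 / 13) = -16056703 / 1220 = -13161.23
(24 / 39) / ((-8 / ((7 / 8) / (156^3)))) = -7 / 394827264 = -0.00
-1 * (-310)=310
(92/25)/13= 92/325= 0.28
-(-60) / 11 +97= 1127 / 11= 102.45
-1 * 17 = -17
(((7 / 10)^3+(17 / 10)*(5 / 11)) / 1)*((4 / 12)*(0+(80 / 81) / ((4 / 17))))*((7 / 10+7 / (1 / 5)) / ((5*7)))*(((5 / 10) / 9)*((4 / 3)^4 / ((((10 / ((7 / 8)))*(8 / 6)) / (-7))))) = -57932651 / 451068750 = -0.13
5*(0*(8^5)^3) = 0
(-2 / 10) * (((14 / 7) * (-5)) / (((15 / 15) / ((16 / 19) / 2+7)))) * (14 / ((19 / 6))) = 23688 / 361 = 65.62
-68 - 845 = -913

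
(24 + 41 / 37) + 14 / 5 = 5163 / 185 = 27.91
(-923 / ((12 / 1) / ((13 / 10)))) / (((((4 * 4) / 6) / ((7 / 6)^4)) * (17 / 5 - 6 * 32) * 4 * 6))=0.02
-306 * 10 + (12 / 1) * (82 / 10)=-2961.60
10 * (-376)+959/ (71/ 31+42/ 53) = -17468763/ 5065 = -3448.92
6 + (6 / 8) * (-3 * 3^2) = -57 / 4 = -14.25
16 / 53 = 0.30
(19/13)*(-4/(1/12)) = -912/13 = -70.15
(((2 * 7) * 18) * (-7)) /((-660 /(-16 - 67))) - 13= -12916 /55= -234.84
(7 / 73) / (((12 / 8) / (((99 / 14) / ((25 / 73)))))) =1.32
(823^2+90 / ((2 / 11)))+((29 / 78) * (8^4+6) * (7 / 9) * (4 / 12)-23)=714140806 / 1053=678196.40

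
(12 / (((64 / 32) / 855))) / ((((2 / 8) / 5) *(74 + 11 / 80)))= 912000 / 659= 1383.92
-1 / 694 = -0.00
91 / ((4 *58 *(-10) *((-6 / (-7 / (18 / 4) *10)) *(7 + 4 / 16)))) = -0.01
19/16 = 1.19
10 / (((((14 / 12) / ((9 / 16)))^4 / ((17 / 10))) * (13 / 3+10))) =27103491 / 422883328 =0.06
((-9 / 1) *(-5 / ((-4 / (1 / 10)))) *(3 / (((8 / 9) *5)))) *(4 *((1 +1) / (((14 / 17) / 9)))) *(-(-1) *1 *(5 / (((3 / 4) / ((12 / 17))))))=-2187 / 7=-312.43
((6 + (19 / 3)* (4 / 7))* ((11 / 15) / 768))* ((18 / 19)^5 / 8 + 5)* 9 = 14017143701 / 33278770560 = 0.42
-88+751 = 663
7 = 7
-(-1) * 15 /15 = 1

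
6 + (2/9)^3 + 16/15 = 25798/3645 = 7.08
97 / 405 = 0.24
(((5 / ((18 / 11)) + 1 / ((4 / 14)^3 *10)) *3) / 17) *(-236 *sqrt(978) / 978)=-18349 *sqrt(978) / 58680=-9.78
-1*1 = -1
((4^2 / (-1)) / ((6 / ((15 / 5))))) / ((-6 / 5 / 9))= 60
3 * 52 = 156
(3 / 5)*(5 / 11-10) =-63 / 11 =-5.73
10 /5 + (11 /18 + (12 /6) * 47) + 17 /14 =6163 /63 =97.83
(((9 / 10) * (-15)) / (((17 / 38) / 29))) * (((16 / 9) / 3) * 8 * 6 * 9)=-3808512 / 17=-224030.12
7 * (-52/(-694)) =182/347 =0.52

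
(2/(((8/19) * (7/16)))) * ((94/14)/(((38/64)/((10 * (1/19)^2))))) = 60160/17689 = 3.40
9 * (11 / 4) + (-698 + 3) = -2681 / 4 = -670.25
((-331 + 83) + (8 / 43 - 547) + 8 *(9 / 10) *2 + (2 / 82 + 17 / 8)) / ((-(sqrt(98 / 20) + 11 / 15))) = 264.09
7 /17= 0.41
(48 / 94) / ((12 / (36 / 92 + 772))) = 35530 / 1081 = 32.87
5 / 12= 0.42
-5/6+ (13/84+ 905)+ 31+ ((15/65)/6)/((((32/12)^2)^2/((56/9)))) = 87157433/93184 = 935.33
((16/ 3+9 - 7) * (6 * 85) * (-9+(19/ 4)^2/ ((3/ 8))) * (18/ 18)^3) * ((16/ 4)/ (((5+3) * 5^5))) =57409/ 1875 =30.62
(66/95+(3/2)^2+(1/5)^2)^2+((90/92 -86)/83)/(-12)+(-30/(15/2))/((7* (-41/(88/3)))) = 9.40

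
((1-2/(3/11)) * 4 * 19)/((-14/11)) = 7942/21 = 378.19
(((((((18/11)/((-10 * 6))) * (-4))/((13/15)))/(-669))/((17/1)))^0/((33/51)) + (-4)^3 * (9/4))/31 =-1567/341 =-4.60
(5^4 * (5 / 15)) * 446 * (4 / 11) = 1115000 / 33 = 33787.88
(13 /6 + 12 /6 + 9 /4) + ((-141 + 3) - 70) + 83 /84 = -8425 /42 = -200.60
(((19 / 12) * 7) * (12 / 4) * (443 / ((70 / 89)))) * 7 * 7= 36706537 / 40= 917663.42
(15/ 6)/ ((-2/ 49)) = -245/ 4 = -61.25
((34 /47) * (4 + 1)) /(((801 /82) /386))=5380840 /37647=142.93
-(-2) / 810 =1 / 405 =0.00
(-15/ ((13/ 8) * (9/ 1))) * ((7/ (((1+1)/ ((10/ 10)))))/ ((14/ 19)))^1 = -190/ 39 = -4.87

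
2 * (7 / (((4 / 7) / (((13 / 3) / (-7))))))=-15.17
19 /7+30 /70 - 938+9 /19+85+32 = -108712 /133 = -817.38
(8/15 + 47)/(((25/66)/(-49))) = -768614/125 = -6148.91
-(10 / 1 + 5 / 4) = -45 / 4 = -11.25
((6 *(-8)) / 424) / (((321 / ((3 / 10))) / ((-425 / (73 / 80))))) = 20400 / 413983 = 0.05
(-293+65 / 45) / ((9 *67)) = -2624 / 5427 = -0.48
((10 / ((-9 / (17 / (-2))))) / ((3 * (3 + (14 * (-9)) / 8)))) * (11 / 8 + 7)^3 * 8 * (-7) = 10526705 / 1296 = 8122.46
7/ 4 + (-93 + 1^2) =-361/ 4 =-90.25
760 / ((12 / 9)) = 570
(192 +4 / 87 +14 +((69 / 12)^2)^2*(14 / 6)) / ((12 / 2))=20465593 / 44544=459.45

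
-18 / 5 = -3.60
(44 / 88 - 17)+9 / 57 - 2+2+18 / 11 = -6147 / 418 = -14.71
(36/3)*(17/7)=204/7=29.14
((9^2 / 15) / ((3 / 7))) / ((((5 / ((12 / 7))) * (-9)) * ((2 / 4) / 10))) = -48 / 5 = -9.60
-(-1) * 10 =10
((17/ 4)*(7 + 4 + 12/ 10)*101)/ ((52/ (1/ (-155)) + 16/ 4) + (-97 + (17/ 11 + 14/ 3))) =-3456321/ 5376880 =-0.64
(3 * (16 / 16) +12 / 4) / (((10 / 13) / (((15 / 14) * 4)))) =234 / 7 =33.43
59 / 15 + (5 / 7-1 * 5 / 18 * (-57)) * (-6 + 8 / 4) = -2179 / 35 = -62.26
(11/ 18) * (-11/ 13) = -121/ 234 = -0.52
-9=-9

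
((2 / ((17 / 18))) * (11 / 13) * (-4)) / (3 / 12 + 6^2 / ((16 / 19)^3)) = -1622016 / 13699127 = -0.12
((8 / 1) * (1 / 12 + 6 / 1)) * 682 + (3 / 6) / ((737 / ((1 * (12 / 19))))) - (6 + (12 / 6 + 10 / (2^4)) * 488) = 1340241151 / 42009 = 31903.67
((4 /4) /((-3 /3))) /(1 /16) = -16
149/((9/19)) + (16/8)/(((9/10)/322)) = 9271/9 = 1030.11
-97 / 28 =-3.46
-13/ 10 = -1.30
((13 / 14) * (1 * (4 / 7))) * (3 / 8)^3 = 0.03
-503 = -503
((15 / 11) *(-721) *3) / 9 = -3605 / 11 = -327.73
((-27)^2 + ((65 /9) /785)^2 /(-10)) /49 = 14554987841 /978318810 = 14.88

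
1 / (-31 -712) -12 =-8917 / 743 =-12.00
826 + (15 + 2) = 843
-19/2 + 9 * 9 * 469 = 37979.50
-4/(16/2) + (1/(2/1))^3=-3/8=-0.38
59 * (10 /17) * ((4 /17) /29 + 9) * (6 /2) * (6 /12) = 3930285 /8381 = 468.95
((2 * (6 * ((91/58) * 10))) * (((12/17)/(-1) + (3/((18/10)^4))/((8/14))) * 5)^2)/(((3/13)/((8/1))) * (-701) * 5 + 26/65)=-197818978711250/99961279572303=-1.98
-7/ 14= -1/ 2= -0.50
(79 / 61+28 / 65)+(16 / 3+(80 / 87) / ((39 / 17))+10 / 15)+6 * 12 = 82920293 / 1034865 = 80.13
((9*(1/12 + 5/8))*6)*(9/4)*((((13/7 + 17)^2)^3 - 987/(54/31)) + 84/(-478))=3481768962320622795/899779552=3869580003.88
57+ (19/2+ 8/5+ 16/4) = 721/10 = 72.10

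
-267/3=-89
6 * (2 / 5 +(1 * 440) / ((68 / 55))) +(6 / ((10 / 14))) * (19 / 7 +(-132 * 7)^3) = -563266579494 / 85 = -6626665641.11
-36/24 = -3/2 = -1.50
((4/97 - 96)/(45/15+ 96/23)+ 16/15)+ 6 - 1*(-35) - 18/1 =171103/16005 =10.69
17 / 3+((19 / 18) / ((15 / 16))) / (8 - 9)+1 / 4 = 2587 / 540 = 4.79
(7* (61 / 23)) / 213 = 427 / 4899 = 0.09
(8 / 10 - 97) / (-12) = 481 / 60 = 8.02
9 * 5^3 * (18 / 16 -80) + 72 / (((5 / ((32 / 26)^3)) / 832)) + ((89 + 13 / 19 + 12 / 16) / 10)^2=-6473402539839 / 97614400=-66316.06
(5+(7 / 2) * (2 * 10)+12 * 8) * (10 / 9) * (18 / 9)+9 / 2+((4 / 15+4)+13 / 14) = 389.70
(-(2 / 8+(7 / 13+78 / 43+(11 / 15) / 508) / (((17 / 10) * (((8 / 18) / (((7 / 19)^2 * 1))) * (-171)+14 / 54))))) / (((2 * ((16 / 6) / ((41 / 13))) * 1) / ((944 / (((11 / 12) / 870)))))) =-131142.16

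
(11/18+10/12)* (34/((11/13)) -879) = -119951/99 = -1211.63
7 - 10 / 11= 67 / 11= 6.09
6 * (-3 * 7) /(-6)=21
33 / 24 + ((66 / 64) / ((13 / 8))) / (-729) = 34727 / 25272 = 1.37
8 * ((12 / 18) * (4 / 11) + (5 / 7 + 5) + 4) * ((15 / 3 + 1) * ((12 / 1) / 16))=27600 / 77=358.44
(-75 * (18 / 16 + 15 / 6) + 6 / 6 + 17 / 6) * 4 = -6433 / 6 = -1072.17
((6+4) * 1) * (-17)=-170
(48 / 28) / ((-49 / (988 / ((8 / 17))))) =-25194 / 343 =-73.45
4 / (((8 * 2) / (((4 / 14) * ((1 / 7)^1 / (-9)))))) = -1 / 882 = -0.00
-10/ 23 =-0.43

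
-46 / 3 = -15.33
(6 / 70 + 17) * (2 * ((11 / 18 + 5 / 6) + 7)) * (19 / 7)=1727024 / 2205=783.23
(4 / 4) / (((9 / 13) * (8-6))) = 13 / 18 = 0.72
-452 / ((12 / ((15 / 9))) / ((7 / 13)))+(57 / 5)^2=96.16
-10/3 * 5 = -50/3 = -16.67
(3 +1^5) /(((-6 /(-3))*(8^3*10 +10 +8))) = 1 /2569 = 0.00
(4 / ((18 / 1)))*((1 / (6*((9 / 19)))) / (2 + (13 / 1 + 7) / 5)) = 19 / 1458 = 0.01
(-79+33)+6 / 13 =-592 / 13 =-45.54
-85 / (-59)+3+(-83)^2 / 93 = 430817 / 5487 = 78.52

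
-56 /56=-1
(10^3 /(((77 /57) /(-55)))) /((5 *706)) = -28500 /2471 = -11.53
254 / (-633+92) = -254 / 541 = -0.47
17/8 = 2.12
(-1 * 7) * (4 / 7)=-4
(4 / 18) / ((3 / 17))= 1.26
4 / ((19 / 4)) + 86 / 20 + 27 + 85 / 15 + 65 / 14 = 84691 / 1995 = 42.45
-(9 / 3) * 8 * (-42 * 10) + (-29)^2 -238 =10683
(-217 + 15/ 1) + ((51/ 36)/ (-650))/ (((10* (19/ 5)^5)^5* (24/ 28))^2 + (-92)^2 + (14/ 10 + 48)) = -20127436655334568124675378266252047273698030674233526303655359748075686361/ 99640775521458258042947417159663600364841734510841047885721142944478568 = -202.00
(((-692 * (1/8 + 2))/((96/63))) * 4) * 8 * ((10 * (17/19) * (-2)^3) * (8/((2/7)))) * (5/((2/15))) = 2320913368.42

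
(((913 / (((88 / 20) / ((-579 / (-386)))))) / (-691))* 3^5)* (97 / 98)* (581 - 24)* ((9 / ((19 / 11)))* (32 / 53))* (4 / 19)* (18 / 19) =-466047558139680 / 12308660693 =-37863.38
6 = 6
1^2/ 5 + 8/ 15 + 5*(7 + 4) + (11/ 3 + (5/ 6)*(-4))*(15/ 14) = 11779/ 210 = 56.09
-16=-16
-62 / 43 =-1.44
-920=-920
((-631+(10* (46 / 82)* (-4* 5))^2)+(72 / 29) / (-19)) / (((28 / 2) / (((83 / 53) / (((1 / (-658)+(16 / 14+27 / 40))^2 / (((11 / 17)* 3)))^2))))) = 17723262529196760839304960000 / 38275185153758547667633147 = 463.05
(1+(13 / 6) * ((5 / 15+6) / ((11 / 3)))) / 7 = 313 / 462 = 0.68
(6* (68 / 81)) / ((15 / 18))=272 / 45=6.04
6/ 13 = 0.46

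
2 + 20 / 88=49 / 22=2.23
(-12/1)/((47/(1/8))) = -0.03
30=30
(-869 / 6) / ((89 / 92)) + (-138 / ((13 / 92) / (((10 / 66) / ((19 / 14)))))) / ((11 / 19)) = -141975182 / 419991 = -338.04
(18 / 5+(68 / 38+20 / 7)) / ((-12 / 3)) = -1371 / 665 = -2.06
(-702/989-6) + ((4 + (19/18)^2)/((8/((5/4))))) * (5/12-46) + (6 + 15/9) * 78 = 68274690821/123047424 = 554.86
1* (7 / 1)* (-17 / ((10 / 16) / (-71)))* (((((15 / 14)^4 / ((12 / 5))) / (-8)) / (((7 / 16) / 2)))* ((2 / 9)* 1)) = -2263125 / 2401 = -942.58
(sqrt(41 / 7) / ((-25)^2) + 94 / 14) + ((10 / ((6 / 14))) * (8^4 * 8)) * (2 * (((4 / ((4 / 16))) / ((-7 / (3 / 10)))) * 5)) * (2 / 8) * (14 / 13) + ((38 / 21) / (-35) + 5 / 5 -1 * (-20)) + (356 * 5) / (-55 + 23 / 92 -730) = -42335900666876 / 29993145 + sqrt(287) / 4375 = -1411519.22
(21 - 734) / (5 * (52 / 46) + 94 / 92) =-32798 / 307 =-106.83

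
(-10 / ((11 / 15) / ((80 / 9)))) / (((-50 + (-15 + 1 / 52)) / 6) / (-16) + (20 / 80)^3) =-6656000 / 38027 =-175.03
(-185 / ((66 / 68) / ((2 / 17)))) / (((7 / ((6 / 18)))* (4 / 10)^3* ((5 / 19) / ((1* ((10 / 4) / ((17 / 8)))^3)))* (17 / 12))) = -1406000000 / 19293351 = -72.87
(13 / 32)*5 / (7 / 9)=2.61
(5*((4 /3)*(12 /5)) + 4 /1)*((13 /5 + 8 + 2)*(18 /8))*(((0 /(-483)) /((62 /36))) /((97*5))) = 0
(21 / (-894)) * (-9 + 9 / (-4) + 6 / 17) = 5187 / 20264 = 0.26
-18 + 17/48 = -847/48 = -17.65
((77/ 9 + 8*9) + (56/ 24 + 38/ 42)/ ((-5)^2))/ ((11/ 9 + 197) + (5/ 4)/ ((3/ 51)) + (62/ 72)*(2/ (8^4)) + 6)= 1041031168/ 2909138225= 0.36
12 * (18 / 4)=54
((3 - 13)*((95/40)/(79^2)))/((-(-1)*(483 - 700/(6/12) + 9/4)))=95/22835819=0.00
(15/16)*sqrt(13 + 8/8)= 15*sqrt(14)/16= 3.51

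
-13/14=-0.93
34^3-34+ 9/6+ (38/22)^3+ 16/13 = 1359250455/34606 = 39277.88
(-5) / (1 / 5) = -25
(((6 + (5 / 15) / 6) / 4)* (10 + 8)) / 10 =109 / 40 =2.72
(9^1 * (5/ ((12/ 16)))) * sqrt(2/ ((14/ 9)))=68.03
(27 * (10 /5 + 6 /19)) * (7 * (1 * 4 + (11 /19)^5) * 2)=167408514504 /47045881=3558.41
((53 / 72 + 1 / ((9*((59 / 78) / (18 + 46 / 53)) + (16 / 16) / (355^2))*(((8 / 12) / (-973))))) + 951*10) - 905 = 15528968790193 / 3404927592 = 4560.73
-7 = -7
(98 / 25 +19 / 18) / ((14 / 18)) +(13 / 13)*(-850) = -295261 / 350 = -843.60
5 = 5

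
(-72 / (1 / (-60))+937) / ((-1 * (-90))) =5257 / 90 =58.41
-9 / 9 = -1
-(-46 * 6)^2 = -76176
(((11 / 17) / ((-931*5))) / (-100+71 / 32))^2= 123904 / 61312403287962225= 0.00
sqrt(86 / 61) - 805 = -805+sqrt(5246) / 61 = -803.81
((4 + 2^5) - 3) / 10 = 33 / 10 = 3.30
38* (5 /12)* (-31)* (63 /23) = -61845 /46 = -1344.46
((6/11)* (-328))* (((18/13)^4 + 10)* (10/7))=-1098104640/314171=-3495.25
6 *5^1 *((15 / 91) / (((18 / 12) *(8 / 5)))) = 2.06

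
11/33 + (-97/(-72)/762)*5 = 18773/54864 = 0.34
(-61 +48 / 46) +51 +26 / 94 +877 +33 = 974327 / 1081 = 901.32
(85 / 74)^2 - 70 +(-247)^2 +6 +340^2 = 966767645 / 5476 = 176546.32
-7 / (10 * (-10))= 7 / 100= 0.07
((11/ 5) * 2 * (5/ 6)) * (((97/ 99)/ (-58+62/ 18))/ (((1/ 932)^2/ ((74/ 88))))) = -779372884/ 16203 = -48100.53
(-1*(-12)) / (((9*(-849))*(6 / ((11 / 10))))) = -11 / 38205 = -0.00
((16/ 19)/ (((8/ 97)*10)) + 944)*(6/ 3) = 179554/ 95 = 1890.04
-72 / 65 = -1.11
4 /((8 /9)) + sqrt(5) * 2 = 2 * sqrt(5) + 9 /2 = 8.97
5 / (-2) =-5 / 2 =-2.50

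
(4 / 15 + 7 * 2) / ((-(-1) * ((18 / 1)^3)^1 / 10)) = 107 / 4374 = 0.02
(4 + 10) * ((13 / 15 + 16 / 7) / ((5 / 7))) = 4634 / 75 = 61.79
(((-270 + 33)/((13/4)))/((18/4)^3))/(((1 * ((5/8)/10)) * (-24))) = 5056/9477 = 0.53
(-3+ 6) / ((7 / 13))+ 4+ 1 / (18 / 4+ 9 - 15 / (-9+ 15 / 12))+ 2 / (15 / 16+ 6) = 2459917 / 247863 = 9.92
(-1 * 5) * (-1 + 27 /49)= 110 /49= 2.24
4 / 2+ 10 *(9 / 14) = 59 / 7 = 8.43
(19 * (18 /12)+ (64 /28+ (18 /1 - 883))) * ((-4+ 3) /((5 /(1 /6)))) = 3893 /140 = 27.81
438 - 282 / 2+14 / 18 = 2680 / 9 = 297.78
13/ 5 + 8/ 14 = 111/ 35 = 3.17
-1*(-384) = 384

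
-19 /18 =-1.06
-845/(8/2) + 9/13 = -10949/52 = -210.56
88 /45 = 1.96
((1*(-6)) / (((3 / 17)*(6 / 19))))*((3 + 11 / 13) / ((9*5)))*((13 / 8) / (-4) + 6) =-289085 / 5616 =-51.48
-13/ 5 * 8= -104/ 5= -20.80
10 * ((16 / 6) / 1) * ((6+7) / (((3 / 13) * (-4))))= -3380 / 9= -375.56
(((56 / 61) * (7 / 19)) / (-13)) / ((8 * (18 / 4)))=-98 / 135603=-0.00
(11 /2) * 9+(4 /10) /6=1487 /30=49.57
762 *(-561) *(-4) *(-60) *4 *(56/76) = -5745358080/19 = -302387267.37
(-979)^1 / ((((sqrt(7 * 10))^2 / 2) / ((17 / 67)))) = -16643 / 2345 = -7.10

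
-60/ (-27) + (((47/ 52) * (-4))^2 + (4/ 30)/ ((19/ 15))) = 445001/ 28899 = 15.40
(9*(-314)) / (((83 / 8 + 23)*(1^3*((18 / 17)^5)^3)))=-449400419087041079501 / 12509396143051954176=-35.93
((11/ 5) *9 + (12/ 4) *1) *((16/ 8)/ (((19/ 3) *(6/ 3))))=18/ 5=3.60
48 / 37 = 1.30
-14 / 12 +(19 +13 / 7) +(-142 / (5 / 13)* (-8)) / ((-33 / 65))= -892893 / 154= -5798.01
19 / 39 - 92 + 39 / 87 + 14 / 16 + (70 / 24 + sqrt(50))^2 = 9.57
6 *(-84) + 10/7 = -3518/7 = -502.57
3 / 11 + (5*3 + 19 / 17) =3065 / 187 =16.39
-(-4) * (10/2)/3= 20/3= 6.67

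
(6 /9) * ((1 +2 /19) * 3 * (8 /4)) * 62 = 5208 /19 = 274.11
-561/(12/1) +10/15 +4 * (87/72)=-165/4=-41.25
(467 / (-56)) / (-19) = 467 / 1064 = 0.44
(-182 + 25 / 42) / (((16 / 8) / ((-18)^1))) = 22857 / 14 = 1632.64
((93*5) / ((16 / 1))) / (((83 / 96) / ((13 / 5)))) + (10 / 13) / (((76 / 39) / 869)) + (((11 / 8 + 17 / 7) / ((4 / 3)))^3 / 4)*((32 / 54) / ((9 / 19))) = 1939442102775 / 4431142912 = 437.68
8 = 8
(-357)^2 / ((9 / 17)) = 240737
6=6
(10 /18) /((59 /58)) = 290 /531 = 0.55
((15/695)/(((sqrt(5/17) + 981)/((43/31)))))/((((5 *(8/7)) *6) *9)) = 557753/5639664703040 - 301 *sqrt(85)/50756982327360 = 0.00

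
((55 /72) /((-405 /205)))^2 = 5085025 /34012224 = 0.15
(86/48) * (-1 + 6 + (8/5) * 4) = 817/40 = 20.42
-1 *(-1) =1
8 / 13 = 0.62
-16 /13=-1.23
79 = 79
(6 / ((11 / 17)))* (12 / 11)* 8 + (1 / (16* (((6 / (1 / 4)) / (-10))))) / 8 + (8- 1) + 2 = 89.92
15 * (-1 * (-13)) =195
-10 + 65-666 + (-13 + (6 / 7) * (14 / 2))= -618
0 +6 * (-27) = -162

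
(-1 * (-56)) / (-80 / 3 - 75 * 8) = -21 / 235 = -0.09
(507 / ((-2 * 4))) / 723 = -169 / 1928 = -0.09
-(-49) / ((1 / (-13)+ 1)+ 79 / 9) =5733 / 1135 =5.05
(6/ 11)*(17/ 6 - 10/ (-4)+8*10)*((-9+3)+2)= -2048/ 11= -186.18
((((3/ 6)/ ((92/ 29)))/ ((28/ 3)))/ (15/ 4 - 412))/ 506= -87/ 1064271824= -0.00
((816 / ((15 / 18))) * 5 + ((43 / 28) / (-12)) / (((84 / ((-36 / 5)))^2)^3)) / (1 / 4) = 1008016631989551 / 51471437500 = 19584.00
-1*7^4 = -2401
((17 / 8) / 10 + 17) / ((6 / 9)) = 4131 / 160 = 25.82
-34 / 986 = -1 / 29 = -0.03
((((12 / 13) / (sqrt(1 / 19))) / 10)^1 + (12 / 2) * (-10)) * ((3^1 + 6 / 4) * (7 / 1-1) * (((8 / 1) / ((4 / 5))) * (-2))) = 32400-648 * sqrt(19) / 13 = 32182.73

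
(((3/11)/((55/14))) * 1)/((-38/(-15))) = 63/2299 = 0.03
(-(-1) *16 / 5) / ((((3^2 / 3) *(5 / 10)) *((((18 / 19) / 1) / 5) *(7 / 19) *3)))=5776 / 567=10.19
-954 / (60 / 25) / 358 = -795 / 716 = -1.11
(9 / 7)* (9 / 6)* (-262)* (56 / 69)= -9432 / 23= -410.09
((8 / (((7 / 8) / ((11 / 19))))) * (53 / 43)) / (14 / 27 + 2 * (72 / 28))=1.15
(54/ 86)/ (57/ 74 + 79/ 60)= 59940/ 199219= 0.30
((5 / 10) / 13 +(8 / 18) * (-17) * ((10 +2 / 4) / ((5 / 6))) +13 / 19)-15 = -270409 / 2470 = -109.48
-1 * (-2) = 2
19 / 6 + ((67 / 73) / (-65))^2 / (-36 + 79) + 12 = 88101319759 / 5808876450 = 15.17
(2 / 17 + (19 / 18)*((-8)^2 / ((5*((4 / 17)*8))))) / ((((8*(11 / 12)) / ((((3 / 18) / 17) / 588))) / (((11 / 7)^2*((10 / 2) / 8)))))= 61391 / 2398080384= 0.00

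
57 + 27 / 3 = 66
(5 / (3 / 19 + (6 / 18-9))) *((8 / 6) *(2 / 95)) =-8 / 485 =-0.02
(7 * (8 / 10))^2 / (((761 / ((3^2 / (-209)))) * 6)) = -1176 / 3976225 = -0.00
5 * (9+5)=70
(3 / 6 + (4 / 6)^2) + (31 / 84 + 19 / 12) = 365 / 126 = 2.90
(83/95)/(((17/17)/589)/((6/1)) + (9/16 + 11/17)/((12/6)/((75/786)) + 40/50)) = 1142164992/73037795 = 15.64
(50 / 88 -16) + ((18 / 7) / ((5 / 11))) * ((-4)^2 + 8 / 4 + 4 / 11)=136219 / 1540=88.45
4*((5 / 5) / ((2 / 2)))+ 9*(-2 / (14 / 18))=-134 / 7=-19.14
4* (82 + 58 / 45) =14992 / 45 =333.16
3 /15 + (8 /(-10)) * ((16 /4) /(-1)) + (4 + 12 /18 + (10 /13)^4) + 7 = 6604786 /428415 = 15.42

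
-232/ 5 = -46.40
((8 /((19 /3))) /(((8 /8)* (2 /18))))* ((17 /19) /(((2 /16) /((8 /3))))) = 78336 /361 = 217.00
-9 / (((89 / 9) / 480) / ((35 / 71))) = -1360800 / 6319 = -215.35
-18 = -18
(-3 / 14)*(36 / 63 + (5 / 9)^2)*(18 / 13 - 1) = -0.07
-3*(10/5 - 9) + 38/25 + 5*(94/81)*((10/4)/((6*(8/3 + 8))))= 2947967/129600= 22.75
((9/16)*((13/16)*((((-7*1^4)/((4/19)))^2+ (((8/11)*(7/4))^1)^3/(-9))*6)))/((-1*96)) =-2754084151/87228416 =-31.57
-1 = -1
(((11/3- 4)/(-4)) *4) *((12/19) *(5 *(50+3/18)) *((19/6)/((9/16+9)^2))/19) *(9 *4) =1541120/444771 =3.46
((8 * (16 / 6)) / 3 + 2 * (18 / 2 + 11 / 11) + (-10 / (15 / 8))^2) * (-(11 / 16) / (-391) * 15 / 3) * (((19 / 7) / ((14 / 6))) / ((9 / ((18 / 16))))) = 130625 / 1839264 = 0.07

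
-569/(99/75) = -14225/33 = -431.06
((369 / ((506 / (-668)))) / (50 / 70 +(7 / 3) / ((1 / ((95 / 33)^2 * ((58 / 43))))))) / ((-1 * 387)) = 28469826 / 606083465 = 0.05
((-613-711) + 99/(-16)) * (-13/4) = 276679/64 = 4323.11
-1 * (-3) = 3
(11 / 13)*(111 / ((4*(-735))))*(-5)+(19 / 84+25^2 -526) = 379853 / 3822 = 99.39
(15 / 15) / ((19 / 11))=11 / 19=0.58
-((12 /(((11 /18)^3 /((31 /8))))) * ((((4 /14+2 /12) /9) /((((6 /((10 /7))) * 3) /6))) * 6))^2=-3641837889600 /4253517961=-856.19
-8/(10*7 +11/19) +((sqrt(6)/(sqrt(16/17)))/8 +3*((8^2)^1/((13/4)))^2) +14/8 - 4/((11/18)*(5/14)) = sqrt(102)/32 +57171124837/49858380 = 1146.99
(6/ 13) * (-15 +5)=-60/ 13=-4.62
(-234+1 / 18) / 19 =-4211 / 342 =-12.31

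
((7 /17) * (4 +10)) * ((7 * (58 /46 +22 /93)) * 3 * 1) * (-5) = -10986290 /12121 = -906.38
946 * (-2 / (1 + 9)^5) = -473 / 25000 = -0.02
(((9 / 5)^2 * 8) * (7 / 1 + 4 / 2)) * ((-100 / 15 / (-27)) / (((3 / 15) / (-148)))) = -42624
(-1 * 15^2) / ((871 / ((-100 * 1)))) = 22500 / 871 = 25.83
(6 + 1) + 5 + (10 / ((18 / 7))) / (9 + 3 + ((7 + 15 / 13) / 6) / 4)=2032 / 165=12.32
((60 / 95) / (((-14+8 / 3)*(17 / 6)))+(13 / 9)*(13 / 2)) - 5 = 431845 / 98838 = 4.37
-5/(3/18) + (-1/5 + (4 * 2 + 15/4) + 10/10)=-349/20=-17.45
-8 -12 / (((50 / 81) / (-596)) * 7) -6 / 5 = 288046 / 175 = 1645.98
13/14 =0.93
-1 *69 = -69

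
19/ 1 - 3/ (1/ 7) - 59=-61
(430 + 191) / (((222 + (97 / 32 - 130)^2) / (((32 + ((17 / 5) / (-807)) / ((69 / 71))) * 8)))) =218924802048 / 22508974465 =9.73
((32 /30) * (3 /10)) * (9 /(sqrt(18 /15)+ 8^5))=1179648 /13421772785-36 * sqrt(30) /67108863925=0.00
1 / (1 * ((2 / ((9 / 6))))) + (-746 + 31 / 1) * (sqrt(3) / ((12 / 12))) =3 / 4-715 * sqrt(3) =-1237.67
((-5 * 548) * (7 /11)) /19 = -19180 /209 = -91.77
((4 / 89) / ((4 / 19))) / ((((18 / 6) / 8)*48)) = 19 / 1602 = 0.01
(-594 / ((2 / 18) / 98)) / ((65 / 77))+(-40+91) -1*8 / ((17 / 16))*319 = -688393297 / 1105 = -622980.36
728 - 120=608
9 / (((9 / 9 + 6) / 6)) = 7.71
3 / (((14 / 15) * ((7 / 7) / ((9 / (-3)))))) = -9.64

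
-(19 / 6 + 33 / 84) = -299 / 84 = -3.56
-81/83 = -0.98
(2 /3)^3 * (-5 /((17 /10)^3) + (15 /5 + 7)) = 117680 /44217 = 2.66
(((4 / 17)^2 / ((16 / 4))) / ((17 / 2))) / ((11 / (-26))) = -0.00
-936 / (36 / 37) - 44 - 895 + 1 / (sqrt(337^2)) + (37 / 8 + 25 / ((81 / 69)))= -136490513 / 72792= -1875.08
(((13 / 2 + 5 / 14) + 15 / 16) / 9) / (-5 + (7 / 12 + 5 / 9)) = -873 / 3892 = -0.22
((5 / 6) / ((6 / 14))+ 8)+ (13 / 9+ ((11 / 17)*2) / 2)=3683 / 306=12.04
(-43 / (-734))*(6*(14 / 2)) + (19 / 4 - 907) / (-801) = 3.59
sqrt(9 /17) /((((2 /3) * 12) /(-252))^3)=-22741.99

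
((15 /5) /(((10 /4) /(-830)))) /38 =-498 /19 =-26.21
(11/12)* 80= 220/3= 73.33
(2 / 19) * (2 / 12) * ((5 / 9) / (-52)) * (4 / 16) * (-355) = 1775 / 106704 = 0.02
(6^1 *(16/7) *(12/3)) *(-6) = -329.14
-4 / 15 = -0.27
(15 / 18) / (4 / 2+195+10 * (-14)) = 5 / 342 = 0.01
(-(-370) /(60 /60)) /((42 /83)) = 15355 /21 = 731.19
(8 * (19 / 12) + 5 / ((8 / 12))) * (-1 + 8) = 847 / 6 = 141.17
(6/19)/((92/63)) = 189/874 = 0.22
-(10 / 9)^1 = -10 / 9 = -1.11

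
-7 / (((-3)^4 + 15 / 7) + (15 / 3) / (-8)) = -392 / 4621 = -0.08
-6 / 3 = -2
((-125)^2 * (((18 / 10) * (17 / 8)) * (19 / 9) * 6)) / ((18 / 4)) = 1009375 / 6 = 168229.17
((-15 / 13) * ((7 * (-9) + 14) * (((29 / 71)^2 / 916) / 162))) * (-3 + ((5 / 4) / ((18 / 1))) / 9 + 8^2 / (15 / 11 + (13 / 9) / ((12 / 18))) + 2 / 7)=0.00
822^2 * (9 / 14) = 3040578 / 7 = 434368.29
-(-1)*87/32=2.72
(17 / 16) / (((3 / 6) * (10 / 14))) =119 / 40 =2.98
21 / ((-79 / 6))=-126 / 79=-1.59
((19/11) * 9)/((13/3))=513/143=3.59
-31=-31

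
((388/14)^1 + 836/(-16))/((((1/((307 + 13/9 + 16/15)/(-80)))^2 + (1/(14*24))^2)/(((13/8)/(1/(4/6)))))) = -9095716362096/22864471081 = -397.81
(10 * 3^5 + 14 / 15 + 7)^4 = 1788349254038481121 / 50625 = 35325417363723.08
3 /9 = 1 /3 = 0.33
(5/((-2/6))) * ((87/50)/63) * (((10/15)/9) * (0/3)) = 0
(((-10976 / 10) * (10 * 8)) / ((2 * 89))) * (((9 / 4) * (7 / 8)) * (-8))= 691488 / 89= 7769.53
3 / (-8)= -3 / 8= -0.38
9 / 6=3 / 2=1.50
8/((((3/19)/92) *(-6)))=-6992/9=-776.89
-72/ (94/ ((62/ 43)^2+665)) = -510.95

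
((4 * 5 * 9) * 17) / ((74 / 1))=1530 / 37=41.35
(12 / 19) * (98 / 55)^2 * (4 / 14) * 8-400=-22726576 / 57475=-395.42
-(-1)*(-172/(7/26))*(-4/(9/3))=17888/21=851.81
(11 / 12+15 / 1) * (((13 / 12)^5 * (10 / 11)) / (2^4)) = 354584815 / 262766592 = 1.35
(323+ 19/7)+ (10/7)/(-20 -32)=59275/182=325.69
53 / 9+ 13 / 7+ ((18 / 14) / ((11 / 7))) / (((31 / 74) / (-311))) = -12882530 / 21483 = -599.66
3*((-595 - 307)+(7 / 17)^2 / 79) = -61780539 / 22831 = -2705.99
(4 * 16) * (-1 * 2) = -128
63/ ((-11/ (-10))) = 630/ 11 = 57.27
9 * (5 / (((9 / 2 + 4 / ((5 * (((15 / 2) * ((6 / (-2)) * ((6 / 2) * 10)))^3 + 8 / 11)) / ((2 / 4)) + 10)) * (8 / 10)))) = 1902946278375 / 152235702226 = 12.50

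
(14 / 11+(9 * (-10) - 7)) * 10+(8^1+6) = -10376 / 11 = -943.27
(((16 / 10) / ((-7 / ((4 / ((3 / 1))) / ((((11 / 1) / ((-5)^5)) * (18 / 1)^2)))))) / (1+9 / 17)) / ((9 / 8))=340000 / 2189187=0.16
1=1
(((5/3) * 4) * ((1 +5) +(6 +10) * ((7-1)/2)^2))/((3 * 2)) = 500/3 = 166.67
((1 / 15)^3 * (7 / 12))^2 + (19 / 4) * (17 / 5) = 26490037549 / 1640250000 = 16.15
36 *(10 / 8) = 45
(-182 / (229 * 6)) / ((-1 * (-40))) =-91 / 27480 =-0.00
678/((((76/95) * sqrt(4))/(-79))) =-133905/4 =-33476.25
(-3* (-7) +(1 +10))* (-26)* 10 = -8320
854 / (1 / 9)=7686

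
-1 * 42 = -42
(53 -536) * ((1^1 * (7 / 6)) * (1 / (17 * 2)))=-1127 / 68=-16.57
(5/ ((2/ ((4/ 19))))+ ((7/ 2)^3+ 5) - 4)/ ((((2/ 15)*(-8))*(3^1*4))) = -33745/ 9728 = -3.47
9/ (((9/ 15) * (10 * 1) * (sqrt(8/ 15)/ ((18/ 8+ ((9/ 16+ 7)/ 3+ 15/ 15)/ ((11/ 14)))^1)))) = 1777 * sqrt(30)/ 704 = 13.83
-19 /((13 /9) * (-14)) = 171 /182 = 0.94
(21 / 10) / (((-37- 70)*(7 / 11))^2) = 363 / 801430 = 0.00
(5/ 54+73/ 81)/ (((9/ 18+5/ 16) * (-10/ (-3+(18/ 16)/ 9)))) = 3703/ 10530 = 0.35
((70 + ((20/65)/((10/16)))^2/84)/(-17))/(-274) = 3105503/206640525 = 0.02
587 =587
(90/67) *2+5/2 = 695/134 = 5.19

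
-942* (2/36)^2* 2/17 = -157/459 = -0.34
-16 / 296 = -2 / 37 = -0.05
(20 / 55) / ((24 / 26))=13 / 33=0.39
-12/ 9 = -4/ 3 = -1.33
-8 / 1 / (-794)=4 / 397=0.01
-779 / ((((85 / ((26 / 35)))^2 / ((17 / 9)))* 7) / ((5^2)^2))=-526604 / 52479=-10.03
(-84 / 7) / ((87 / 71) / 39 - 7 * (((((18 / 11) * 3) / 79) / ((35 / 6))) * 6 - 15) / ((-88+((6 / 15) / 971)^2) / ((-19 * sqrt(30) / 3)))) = 173936820506832201403769225184 / 783617129672656511775227458860989 - 41656204571181901350369053728680 * sqrt(30) / 783617129672656511775227458860989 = -0.29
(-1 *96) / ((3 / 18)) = -576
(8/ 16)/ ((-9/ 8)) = -4/ 9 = -0.44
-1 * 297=-297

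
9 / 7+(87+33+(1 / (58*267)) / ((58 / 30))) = 121.29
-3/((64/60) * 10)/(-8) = 9/256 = 0.04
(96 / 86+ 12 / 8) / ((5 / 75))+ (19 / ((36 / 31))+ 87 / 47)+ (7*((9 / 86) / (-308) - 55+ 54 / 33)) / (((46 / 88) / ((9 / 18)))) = -250882915 / 836694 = -299.85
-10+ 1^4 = -9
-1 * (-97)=97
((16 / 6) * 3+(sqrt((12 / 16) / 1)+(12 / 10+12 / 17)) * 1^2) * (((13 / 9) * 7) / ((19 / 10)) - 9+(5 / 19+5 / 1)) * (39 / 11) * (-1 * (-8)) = 14092 * sqrt(3) / 627+23730928 / 53295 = 484.20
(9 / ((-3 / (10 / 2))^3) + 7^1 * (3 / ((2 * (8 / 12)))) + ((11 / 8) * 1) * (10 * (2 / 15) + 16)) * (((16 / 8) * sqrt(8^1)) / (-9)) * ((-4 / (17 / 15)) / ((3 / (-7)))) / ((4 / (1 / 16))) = 875 * sqrt(2) / 7344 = 0.17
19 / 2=9.50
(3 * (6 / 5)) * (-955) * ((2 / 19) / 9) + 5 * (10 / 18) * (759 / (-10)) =-28619 / 114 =-251.04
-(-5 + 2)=3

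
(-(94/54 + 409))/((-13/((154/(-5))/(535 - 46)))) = -341572/171639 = -1.99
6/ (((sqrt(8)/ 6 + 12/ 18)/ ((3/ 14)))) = 27/ 7 - 27 * sqrt(2)/ 14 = 1.13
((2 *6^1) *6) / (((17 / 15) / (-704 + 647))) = -61560 / 17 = -3621.18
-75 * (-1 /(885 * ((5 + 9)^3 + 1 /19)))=95 /3076083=0.00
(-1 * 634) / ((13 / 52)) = -2536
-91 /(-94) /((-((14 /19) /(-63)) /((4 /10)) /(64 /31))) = 497952 /7285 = 68.35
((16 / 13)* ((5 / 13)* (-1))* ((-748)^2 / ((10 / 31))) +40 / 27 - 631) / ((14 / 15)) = -18746556385 / 21294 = -880368.01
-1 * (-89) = 89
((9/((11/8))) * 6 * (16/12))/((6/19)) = 1824/11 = 165.82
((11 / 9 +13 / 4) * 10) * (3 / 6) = 805 / 36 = 22.36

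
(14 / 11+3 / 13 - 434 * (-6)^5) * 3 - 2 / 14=10134480724 / 1001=10124356.37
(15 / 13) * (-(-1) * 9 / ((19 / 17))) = 2295 / 247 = 9.29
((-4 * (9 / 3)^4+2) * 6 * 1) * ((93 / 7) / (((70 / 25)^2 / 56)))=-1283400 / 7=-183342.86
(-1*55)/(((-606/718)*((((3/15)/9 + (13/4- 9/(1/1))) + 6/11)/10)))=-130317000/1036361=-125.74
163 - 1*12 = 151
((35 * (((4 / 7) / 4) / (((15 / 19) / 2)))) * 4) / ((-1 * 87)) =-152 / 261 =-0.58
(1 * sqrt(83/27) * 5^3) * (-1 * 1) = -125 * sqrt(249)/9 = -219.16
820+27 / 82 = 67267 / 82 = 820.33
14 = 14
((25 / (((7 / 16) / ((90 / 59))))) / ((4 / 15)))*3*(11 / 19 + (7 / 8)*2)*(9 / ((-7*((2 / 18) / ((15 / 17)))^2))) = -49822593750 / 269059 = -185173.49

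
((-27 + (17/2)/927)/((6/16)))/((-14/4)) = 400328/19467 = 20.56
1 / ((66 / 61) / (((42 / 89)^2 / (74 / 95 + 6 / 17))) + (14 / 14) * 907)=14481705 / 13214544169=0.00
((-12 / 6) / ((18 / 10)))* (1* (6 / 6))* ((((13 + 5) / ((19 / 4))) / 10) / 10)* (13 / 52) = -1 / 95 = -0.01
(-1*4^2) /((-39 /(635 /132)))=1.97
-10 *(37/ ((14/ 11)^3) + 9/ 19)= -4801945/ 26068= -184.21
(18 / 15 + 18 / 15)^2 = 144 / 25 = 5.76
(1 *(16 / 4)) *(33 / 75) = 44 / 25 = 1.76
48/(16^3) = 3/256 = 0.01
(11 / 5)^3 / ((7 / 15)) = 3993 / 175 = 22.82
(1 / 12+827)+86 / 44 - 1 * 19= 106925 / 132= 810.04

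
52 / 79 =0.66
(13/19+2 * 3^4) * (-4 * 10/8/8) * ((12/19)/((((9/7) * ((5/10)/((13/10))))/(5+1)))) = -281281/361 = -779.17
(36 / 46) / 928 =9 / 10672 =0.00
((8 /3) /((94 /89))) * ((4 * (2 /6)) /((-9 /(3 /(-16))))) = 89 /1269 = 0.07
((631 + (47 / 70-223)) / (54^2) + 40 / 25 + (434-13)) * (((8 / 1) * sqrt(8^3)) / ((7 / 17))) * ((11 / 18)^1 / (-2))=-64544709812 * sqrt(2) / 1607445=-56785.77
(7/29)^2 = 49/841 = 0.06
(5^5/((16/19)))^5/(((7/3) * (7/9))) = 19924245178699493408203125/51380224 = 387780426545035954.07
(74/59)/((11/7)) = 518/649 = 0.80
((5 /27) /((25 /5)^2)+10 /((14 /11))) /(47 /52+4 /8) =386464 /68985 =5.60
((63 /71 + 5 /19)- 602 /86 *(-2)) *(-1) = -15.15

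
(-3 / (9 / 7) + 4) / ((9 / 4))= 20 / 27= 0.74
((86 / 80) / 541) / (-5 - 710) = -43 / 15472600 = -0.00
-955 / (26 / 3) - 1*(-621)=510.81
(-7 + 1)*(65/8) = -195/4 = -48.75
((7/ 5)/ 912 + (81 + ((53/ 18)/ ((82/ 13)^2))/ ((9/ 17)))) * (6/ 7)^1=2399055877/ 34494120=69.55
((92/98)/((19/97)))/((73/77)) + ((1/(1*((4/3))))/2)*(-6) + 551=21507583/38836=553.81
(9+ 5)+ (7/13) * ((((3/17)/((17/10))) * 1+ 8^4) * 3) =24911852/3757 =6630.78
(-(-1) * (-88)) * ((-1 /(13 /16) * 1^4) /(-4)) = -352 /13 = -27.08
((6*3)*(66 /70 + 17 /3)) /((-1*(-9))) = 1388 /105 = 13.22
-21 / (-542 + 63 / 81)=0.04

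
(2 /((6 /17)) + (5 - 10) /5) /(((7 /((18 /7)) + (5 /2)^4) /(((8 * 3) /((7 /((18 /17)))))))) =41472 /102289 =0.41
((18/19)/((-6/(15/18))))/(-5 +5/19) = 1/36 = 0.03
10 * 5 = 50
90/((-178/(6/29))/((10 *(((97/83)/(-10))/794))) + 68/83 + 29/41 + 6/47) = 837770958/5440986284599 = 0.00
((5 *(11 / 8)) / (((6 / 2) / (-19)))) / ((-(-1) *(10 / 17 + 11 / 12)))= -17765 / 614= -28.93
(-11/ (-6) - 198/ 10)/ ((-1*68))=539/ 2040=0.26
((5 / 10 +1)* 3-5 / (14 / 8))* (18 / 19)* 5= 1035 / 133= 7.78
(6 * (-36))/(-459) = 8/17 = 0.47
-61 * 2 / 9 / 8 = -61 / 36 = -1.69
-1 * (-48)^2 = -2304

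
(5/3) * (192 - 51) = 235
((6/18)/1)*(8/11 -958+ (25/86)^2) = -77873005/244068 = -319.06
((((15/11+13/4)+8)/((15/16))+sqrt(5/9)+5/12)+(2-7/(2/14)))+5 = -3713/132+sqrt(5)/3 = -27.38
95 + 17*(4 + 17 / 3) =259.33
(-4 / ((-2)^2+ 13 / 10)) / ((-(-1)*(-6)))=20 / 159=0.13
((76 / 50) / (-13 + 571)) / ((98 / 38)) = 361 / 341775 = 0.00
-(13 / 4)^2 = -169 / 16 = -10.56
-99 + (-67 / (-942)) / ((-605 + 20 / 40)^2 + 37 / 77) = -5248074588647 / 53010854535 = -99.00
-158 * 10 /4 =-395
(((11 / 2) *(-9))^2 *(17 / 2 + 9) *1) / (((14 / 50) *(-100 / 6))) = -147015 / 16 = -9188.44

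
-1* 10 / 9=-10 / 9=-1.11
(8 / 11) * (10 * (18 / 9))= 160 / 11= 14.55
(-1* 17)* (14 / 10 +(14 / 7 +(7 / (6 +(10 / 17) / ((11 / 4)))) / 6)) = -303739 / 4980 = -60.99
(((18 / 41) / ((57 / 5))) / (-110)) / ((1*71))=-3 / 608399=-0.00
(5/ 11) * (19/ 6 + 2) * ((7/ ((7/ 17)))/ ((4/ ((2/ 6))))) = 2635/ 792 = 3.33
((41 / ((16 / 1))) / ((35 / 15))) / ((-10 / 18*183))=-369 / 34160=-0.01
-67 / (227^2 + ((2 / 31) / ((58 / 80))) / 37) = -2228621 / 1714009207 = -0.00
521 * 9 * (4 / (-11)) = -18756 / 11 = -1705.09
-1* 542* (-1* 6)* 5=16260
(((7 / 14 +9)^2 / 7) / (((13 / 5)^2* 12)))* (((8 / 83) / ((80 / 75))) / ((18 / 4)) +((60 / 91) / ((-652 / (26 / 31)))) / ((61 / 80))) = 91969758875 / 30507210757296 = 0.00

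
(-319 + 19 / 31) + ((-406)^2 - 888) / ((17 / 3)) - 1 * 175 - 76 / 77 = 67880613 / 2387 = 28437.63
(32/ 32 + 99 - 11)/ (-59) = -89/ 59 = -1.51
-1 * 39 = -39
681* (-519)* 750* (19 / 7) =-5036505750 / 7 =-719500821.43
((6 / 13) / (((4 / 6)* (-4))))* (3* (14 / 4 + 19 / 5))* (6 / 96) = -1971 / 8320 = -0.24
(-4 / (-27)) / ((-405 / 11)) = -44 / 10935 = -0.00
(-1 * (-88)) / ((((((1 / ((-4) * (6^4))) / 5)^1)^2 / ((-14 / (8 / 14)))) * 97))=-1448500838400 / 97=-14932998334.02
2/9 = 0.22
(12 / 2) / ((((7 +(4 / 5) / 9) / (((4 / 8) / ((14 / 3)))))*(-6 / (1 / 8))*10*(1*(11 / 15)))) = -405 / 1572032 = -0.00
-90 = -90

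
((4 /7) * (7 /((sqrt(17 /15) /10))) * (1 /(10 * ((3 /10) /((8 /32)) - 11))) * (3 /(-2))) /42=5 * sqrt(255) /5831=0.01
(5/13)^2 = 25/169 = 0.15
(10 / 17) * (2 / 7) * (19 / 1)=380 / 119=3.19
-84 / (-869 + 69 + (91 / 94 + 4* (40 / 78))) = 307944 / 2921731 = 0.11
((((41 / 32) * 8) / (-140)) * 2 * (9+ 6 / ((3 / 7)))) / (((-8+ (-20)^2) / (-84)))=2829 / 3920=0.72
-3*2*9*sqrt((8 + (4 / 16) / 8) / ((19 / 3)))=-27*sqrt(29298) / 76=-60.81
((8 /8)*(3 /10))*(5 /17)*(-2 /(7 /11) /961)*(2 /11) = -6 /114359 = -0.00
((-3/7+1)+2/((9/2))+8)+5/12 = 2377/252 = 9.43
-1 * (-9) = 9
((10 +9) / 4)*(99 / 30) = 627 / 40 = 15.68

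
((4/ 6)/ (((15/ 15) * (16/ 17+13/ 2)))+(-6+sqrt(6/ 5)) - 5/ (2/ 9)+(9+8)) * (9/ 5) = -51963/ 2530+9 * sqrt(30)/ 25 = -18.57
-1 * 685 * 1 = -685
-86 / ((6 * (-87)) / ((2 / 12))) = 43 / 1566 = 0.03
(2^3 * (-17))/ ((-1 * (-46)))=-2.96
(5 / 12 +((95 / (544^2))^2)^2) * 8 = 9587408023655812203395 / 2876222407096670355456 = 3.33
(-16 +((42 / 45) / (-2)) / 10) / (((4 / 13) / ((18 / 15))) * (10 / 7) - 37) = 219037 / 500050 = 0.44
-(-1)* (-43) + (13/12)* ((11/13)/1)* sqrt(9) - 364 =-1617/4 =-404.25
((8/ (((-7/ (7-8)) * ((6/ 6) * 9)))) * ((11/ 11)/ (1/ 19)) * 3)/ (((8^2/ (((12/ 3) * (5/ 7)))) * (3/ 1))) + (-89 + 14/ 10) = -385841/ 4410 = -87.49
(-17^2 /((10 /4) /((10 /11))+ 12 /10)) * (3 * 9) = -156060 /79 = -1975.44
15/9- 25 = -70/3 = -23.33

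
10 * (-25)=-250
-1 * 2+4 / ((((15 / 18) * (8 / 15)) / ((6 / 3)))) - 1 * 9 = 7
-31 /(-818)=31 /818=0.04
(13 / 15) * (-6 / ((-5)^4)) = -26 / 3125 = -0.01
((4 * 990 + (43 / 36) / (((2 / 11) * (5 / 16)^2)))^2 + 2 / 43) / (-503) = -35306545472578 / 1094968125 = -32244.36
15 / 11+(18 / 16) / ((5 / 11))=1689 / 440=3.84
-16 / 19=-0.84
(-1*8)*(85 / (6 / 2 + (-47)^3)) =34 / 5191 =0.01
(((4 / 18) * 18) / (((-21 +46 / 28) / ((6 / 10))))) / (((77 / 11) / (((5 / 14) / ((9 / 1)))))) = -4 / 5691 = -0.00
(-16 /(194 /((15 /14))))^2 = 3600 /461041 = 0.01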